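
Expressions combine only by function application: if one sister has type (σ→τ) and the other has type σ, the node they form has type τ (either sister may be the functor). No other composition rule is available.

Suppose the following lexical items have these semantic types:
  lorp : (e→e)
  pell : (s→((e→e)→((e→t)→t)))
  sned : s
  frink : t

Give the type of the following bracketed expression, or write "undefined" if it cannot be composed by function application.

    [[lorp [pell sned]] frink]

undefined

[pell sned]: pell is (s→((e→e)→((e→t)→t))), sned is s; result ((e→e)→((e→t)→t)).
[lorp [pell sned]]: [pell sned] is ((e→e)→((e→t)→t)), lorp is (e→e); result ((e→t)→t).
At [[lorp [pell sned]] frink]: neither ((e→t)→t) nor t can take the other as argument; the node is ill-typed.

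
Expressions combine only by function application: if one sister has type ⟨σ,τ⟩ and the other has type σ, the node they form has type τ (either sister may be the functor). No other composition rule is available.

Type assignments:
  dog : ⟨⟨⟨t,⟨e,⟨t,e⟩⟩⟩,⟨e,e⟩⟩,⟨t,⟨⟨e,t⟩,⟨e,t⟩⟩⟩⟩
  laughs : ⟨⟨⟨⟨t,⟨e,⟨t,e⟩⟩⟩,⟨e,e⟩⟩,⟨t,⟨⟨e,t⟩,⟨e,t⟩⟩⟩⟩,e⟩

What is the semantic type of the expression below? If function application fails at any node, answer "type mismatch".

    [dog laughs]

[dog laughs]: laughs is ⟨⟨⟨⟨t,⟨e,⟨t,e⟩⟩⟩,⟨e,e⟩⟩,⟨t,⟨⟨e,t⟩,⟨e,t⟩⟩⟩⟩,e⟩, dog is ⟨⟨⟨t,⟨e,⟨t,e⟩⟩⟩,⟨e,e⟩⟩,⟨t,⟨⟨e,t⟩,⟨e,t⟩⟩⟩⟩; result e.

e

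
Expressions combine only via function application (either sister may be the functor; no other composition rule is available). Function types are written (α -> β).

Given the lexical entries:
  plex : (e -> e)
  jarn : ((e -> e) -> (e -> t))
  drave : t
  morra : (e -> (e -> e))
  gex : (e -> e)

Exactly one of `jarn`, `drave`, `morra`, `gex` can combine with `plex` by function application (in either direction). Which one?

jarn

jarn — combines: jarn : ((e -> e) -> (e -> t)) takes plex : (e -> e) as argument, giving (e -> t).
drave : t — neither side's domain matches the other.
morra : (e -> (e -> e)) — neither side's domain matches the other.
gex : (e -> e) — neither side's domain matches the other.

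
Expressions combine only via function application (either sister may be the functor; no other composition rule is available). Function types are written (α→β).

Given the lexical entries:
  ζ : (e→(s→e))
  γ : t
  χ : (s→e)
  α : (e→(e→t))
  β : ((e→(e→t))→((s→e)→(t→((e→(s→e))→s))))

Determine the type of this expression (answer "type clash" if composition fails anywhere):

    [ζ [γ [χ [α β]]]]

s

[α β]: ((e→(e→t))→((s→e)→(t→((e→(s→e))→s)))) applied to (e→(e→t)) yields ((s→e)→(t→((e→(s→e))→s))).
[χ [α β]]: ((s→e)→(t→((e→(s→e))→s))) applied to (s→e) yields (t→((e→(s→e))→s)).
[γ [χ [α β]]]: (t→((e→(s→e))→s)) applied to t yields ((e→(s→e))→s).
[ζ [γ [χ [α β]]]]: ((e→(s→e))→s) applied to (e→(s→e)) yields s.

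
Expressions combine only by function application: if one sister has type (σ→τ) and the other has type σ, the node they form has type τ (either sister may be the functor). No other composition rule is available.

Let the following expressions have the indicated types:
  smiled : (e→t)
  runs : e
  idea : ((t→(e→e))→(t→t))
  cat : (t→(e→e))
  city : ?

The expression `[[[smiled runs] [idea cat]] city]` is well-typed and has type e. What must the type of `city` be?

(t→e)

[[[smiled runs] [idea cat]] city] is required to be e. [[smiled runs] [idea cat]] : t cannot yield e as functor, so city : (t→e).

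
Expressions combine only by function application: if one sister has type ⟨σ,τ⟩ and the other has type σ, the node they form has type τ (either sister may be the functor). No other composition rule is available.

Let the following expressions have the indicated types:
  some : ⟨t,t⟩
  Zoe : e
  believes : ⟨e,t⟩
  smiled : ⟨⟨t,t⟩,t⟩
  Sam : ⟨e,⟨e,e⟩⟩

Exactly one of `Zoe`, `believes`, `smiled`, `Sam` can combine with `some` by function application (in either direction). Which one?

Zoe : e — neither side's domain matches the other.
believes : ⟨e,t⟩ — neither side's domain matches the other.
smiled — combines: smiled : ⟨⟨t,t⟩,t⟩ takes some : ⟨t,t⟩ as argument, giving t.
Sam : ⟨e,⟨e,e⟩⟩ — neither side's domain matches the other.

smiled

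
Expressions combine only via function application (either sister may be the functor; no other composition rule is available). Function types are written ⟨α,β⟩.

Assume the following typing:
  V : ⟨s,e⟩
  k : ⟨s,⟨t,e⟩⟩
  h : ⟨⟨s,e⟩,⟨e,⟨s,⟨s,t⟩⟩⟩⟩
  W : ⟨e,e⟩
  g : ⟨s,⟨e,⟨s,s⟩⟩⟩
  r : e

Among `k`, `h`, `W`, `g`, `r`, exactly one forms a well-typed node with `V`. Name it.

h

k : ⟨s,⟨t,e⟩⟩ — neither side's domain matches the other.
h — combines: h : ⟨⟨s,e⟩,⟨e,⟨s,⟨s,t⟩⟩⟩⟩ takes V : ⟨s,e⟩ as argument, giving ⟨e,⟨s,⟨s,t⟩⟩⟩.
W : ⟨e,e⟩ — neither side's domain matches the other.
g : ⟨s,⟨e,⟨s,s⟩⟩⟩ — neither side's domain matches the other.
r : e — neither side's domain matches the other.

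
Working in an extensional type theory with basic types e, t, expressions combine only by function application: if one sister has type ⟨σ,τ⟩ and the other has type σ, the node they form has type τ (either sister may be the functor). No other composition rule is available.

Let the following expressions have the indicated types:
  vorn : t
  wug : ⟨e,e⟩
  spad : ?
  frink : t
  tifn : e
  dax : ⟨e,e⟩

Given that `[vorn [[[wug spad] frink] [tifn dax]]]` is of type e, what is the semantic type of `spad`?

⟨⟨e,e⟩,⟨t,⟨e,⟨t,e⟩⟩⟩⟩

[vorn [[[wug spad] frink] [tifn dax]]] must have type e. The sister vorn has type t; that is not a function onto e, so [[[wug spad] frink] [tifn dax]] must be the functor, of type ⟨t,e⟩.
[[[wug spad] frink] [tifn dax]] must have type ⟨t,e⟩. The sister [tifn dax] has type e; that is not a function onto ⟨t,e⟩, so [[wug spad] frink] must be the functor, of type ⟨e,⟨t,e⟩⟩.
[[wug spad] frink] must have type ⟨e,⟨t,e⟩⟩. The sister frink has type t; that is not a function onto ⟨e,⟨t,e⟩⟩, so [wug spad] must be the functor, of type ⟨t,⟨e,⟨t,e⟩⟩⟩.
[wug spad] must have type ⟨t,⟨e,⟨t,e⟩⟩⟩. The sister wug has type ⟨e,e⟩; that is not a function onto ⟨t,⟨e,⟨t,e⟩⟩⟩, so spad must be the functor, of type ⟨⟨e,e⟩,⟨t,⟨e,⟨t,e⟩⟩⟩⟩.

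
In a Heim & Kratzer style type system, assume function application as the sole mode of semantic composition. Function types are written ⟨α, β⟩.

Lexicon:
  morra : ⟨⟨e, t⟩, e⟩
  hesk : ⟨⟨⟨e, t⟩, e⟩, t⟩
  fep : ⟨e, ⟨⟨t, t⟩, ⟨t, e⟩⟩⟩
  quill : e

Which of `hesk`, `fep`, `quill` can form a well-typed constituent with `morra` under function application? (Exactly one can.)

hesk

hesk — combines: hesk : ⟨⟨⟨e, t⟩, e⟩, t⟩ takes morra : ⟨⟨e, t⟩, e⟩ as argument, giving t.
fep : ⟨e, ⟨⟨t, t⟩, ⟨t, e⟩⟩⟩ — no; morra wants ⟨e, t⟩, and fep wants e.
quill : e — no; morra wants ⟨e, t⟩, and quill wants nothing (atomic).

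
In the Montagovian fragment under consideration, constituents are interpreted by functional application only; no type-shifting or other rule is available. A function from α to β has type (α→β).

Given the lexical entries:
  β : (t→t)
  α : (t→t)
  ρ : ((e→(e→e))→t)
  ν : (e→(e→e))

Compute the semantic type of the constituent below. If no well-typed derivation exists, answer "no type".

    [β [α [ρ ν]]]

t

[ρ ν]: ρ is ((e→(e→e))→t), ν is (e→(e→e)); result t.
[α [ρ ν]]: α is (t→t), [ρ ν] is t; result t.
[β [α [ρ ν]]]: β is (t→t), [α [ρ ν]] is t; result t.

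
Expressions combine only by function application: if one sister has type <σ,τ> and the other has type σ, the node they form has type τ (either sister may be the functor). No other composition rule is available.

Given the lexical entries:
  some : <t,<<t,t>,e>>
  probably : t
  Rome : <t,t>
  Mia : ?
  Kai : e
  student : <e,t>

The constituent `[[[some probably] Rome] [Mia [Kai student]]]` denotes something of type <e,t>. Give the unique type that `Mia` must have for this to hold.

<t,<e,<e,t>>>

[[[some probably] Rome] [Mia [Kai student]]] is required to be <e,t>. [[some probably] Rome] : e cannot yield <e,t> as functor, so [Mia [Kai student]] : <e,<e,t>>.
[Mia [Kai student]] is required to be <e,<e,t>>. [Kai student] : t cannot yield <e,<e,t>> as functor, so Mia : <t,<e,<e,t>>>.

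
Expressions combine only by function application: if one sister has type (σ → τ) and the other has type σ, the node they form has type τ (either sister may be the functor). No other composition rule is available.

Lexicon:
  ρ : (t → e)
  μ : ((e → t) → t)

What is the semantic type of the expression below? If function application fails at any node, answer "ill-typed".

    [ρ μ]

ill-typed

[ρ μ]: (t → e) and ((e → t) → t) cannot combine by function application — type clash.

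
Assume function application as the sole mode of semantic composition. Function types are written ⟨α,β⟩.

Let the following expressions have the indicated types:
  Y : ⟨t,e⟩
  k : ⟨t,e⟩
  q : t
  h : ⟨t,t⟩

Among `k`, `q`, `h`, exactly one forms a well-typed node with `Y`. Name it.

k : ⟨t,e⟩ — neither side's domain matches the other.
q — combines: Y : ⟨t,e⟩ takes q : t as argument, giving e.
h : ⟨t,t⟩ — neither side's domain matches the other.

q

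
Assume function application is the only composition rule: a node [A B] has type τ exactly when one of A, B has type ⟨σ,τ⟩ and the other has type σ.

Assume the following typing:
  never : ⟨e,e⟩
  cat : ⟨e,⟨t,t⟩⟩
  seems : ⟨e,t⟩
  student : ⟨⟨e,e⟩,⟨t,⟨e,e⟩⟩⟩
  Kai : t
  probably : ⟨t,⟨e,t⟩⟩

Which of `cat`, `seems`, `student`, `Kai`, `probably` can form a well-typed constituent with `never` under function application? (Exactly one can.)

cat : ⟨e,⟨t,t⟩⟩ — no; never wants e, and cat wants e.
seems : ⟨e,t⟩ — no; never wants e, and seems wants e.
student — combines: student : ⟨⟨e,e⟩,⟨t,⟨e,e⟩⟩⟩ takes never : ⟨e,e⟩ as argument, giving ⟨t,⟨e,e⟩⟩.
Kai : t — no; never wants e, and Kai wants nothing (atomic).
probably : ⟨t,⟨e,t⟩⟩ — no; never wants e, and probably wants t.

student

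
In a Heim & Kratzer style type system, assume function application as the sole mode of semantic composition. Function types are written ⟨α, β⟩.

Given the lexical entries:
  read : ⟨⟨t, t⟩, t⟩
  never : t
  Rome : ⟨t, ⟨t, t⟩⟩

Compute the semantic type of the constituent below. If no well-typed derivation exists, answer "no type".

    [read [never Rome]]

[never Rome]: ⟨t, ⟨t, t⟩⟩ applied to t yields ⟨t, t⟩.
[read [never Rome]]: ⟨⟨t, t⟩, t⟩ applied to ⟨t, t⟩ yields t.

t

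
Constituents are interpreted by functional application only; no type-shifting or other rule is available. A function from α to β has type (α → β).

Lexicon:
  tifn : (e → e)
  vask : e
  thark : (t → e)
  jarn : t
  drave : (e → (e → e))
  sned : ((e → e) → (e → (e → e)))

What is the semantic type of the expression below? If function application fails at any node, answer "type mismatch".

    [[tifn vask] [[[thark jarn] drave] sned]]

(e → e)

[tifn vask] — tifn of type (e → e) combines with vask of type e: type e.
[thark jarn] — thark of type (t → e) combines with jarn of type t: type e.
[[thark jarn] drave] — drave of type (e → (e → e)) combines with [thark jarn] of type e: type (e → e).
[[[thark jarn] drave] sned] — sned of type ((e → e) → (e → (e → e))) combines with [[thark jarn] drave] of type (e → e): type (e → (e → e)).
[[tifn vask] [[[thark jarn] drave] sned]] — [[[thark jarn] drave] sned] of type (e → (e → e)) combines with [tifn vask] of type e: type (e → e).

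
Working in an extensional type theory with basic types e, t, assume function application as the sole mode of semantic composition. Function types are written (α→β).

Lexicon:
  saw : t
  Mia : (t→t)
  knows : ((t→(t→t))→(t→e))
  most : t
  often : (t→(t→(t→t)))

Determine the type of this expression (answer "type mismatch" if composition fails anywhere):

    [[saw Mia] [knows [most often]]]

[saw Mia] — Mia of type (t→t) combines with saw of type t: type t.
[most often] — often of type (t→(t→(t→t))) combines with most of type t: type (t→(t→t)).
[knows [most often]] — knows of type ((t→(t→t))→(t→e)) combines with [most often] of type (t→(t→t)): type (t→e).
[[saw Mia] [knows [most often]]] — [knows [most often]] of type (t→e) combines with [saw Mia] of type t: type e.

e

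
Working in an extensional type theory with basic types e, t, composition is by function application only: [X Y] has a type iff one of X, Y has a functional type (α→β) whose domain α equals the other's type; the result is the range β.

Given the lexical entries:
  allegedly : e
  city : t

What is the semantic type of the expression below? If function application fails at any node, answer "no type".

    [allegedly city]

[allegedly city]: e and t cannot combine by function application — type clash.

no type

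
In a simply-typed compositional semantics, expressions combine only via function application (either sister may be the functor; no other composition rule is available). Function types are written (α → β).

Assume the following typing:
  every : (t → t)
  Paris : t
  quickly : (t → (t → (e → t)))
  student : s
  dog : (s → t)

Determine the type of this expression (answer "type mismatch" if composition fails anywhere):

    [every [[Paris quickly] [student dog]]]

[Paris quickly]: functor quickly : (t → (t → (e → t))), argument Paris : t; result (t → (e → t)).
[student dog]: functor dog : (s → t), argument student : s; result t.
[[Paris quickly] [student dog]]: functor [Paris quickly] : (t → (e → t)), argument [student dog] : t; result (e → t).
At [every [[Paris quickly] [student dog]]]: neither (t → t) nor (e → t) can take the other as argument; the node is ill-typed.

type mismatch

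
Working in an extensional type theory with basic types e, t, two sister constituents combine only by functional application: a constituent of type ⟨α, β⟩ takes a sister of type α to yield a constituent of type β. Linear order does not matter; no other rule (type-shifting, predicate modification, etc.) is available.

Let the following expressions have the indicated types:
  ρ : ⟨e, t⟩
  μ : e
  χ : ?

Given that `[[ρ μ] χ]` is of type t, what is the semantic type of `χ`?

For [[ρ μ] χ] to have type t with [ρ μ] of type t, χ must be the function: χ : ⟨t, t⟩.

⟨t, t⟩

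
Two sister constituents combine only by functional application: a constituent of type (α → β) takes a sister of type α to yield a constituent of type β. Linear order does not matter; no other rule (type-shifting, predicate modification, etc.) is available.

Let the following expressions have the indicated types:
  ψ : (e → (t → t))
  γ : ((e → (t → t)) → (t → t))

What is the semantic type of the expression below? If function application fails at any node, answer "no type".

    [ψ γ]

At [ψ γ], γ : ((e → (t → t)) → (t → t)) takes ψ : (e → (t → t)), giving (t → t).

(t → t)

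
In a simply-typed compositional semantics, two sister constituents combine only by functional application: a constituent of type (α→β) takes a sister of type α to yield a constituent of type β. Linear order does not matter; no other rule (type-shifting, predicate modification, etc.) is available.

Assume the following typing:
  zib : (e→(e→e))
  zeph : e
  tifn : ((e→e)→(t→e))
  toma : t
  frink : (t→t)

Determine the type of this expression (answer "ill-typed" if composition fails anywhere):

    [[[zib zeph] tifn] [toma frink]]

At [zib zeph], zib : (e→(e→e)) takes zeph : e, giving (e→e).
At [[zib zeph] tifn], tifn : ((e→e)→(t→e)) takes [zib zeph] : (e→e), giving (t→e).
At [toma frink], frink : (t→t) takes toma : t, giving t.
At [[[zib zeph] tifn] [toma frink]], [[zib zeph] tifn] : (t→e) takes [toma frink] : t, giving e.

e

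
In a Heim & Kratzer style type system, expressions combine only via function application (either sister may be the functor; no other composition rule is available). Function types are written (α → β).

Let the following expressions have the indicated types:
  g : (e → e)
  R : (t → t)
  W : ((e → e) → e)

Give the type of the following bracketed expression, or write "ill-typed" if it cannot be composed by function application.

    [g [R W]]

ill-typed

[R W]: (t → t) with ((e → e) → e) — neither is a function whose domain matches the other; composition fails here.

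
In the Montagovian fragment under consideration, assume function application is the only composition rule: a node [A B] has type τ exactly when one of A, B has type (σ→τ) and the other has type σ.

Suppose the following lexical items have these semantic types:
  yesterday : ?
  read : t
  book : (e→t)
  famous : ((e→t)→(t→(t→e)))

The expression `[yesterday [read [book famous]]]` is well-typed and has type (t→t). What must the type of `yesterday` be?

[yesterday [read [book famous]]] is required to be (t→t). [read [book famous]] : (t→e) cannot yield (t→t) as functor, so yesterday : ((t→e)→(t→t)).

((t→e)→(t→t))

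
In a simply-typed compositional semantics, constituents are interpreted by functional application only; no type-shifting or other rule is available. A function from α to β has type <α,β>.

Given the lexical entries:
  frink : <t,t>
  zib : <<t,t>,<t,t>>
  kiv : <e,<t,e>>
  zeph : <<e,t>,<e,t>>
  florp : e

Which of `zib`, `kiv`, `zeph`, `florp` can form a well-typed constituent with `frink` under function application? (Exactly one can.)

zib — combines: zib : <<t,t>,<t,t>> takes frink : <t,t> as argument, giving <t,t>.
kiv : <e,<t,e>> — does not combine with frink.
zeph : <<e,t>,<e,t>> — does not combine with frink.
florp : e — does not combine with frink.

zib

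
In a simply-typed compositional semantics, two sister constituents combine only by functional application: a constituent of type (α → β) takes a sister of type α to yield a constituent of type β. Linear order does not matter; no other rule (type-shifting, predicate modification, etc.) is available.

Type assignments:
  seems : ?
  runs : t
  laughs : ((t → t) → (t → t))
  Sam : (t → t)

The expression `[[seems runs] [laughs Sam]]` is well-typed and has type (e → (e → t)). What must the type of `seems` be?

(t → ((t → t) → (e → (e → t))))

For [[seems runs] [laughs Sam]] to have type (e → (e → t)) with [laughs Sam] of type (t → t), [seems runs] must be the function: [seems runs] : ((t → t) → (e → (e → t))).
For [seems runs] to have type ((t → t) → (e → (e → t))) with runs of type t, seems must be the function: seems : (t → ((t → t) → (e → (e → t)))).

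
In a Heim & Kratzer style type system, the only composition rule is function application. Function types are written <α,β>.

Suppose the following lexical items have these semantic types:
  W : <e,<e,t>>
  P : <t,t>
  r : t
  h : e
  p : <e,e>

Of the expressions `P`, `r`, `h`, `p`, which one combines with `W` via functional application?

h

P : <t,t> — neither side's domain matches the other.
r : t — neither side's domain matches the other.
h — combines: W : <e,<e,t>> takes h : e as argument, giving <e,t>.
p : <e,e> — neither side's domain matches the other.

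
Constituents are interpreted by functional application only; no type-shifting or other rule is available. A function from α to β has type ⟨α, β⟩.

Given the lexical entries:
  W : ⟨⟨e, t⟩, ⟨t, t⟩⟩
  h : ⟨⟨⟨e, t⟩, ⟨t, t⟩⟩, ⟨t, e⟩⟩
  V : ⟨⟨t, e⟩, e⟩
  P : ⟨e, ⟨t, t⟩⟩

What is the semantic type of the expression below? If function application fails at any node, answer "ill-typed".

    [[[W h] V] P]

At [W h], h : ⟨⟨⟨e, t⟩, ⟨t, t⟩⟩, ⟨t, e⟩⟩ takes W : ⟨⟨e, t⟩, ⟨t, t⟩⟩, giving ⟨t, e⟩.
At [[W h] V], V : ⟨⟨t, e⟩, e⟩ takes [W h] : ⟨t, e⟩, giving e.
At [[[W h] V] P], P : ⟨e, ⟨t, t⟩⟩ takes [[W h] V] : e, giving ⟨t, t⟩.

⟨t, t⟩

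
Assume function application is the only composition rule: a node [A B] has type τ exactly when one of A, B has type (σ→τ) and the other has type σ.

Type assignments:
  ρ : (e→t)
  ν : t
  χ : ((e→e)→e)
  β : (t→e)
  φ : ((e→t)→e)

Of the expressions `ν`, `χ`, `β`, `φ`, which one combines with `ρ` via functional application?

φ

ν : t — neither side's domain matches the other.
χ : ((e→e)→e) — neither side's domain matches the other.
β : (t→e) — neither side's domain matches the other.
φ — combines: φ : ((e→t)→e) takes ρ : (e→t) as argument, giving e.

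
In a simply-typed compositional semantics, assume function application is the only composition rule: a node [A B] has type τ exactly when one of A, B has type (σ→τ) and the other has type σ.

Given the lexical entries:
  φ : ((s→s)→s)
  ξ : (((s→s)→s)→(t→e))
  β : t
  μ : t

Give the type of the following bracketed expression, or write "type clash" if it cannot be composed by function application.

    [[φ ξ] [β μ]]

[φ ξ]: ξ is (((s→s)→s)→(t→e)), φ is ((s→s)→s); result (t→e).
At [β μ]: neither t nor t can take the other as argument; the node is ill-typed.

type clash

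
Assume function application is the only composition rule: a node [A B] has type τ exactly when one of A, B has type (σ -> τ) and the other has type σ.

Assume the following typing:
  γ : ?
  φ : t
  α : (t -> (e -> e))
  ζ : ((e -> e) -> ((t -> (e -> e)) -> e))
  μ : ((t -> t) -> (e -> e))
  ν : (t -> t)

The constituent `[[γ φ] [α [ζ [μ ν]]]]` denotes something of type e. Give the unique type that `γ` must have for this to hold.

[[γ φ] [α [ζ [μ ν]]]] must have type e. The sister [α [ζ [μ ν]]] has type e; that is not a function onto e, so [γ φ] must be the functor, of type (e -> e).
[γ φ] must have type (e -> e). The sister φ has type t; that is not a function onto (e -> e), so γ must be the functor, of type (t -> (e -> e)).

(t -> (e -> e))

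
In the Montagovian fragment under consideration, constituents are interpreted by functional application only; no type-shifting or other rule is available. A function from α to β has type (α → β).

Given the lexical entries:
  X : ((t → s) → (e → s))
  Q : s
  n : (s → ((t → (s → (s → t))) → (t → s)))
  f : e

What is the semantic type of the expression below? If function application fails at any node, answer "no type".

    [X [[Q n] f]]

[Q n]: functor n : (s → ((t → (s → (s → t))) → (t → s))), argument Q : s; result ((t → (s → (s → t))) → (t → s)).
[[Q n] f]: ((t → (s → (s → t))) → (t → s)) and e cannot combine by function application — type clash.

no type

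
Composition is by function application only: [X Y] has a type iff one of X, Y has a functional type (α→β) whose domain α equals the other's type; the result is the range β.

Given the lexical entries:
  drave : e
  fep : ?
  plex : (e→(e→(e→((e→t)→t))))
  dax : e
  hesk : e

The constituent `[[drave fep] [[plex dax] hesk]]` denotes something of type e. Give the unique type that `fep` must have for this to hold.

[[drave fep] [[plex dax] hesk]] must have type e. The sister [[plex dax] hesk] has type (e→((e→t)→t)); that is not a function onto e, so [drave fep] must be the functor, of type ((e→((e→t)→t))→e).
[drave fep] must have type ((e→((e→t)→t))→e). The sister drave has type e; that is not a function onto ((e→((e→t)→t))→e), so fep must be the functor, of type (e→((e→((e→t)→t))→e)).

(e→((e→((e→t)→t))→e))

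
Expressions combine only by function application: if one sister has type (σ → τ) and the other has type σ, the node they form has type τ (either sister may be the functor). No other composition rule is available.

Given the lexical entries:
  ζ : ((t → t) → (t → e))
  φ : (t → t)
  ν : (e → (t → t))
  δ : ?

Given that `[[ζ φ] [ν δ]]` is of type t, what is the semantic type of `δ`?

[[ζ φ] [ν δ]] is required to be t. [ζ φ] : (t → e) cannot yield t as functor, so [ν δ] : ((t → e) → t).
[ν δ] is required to be ((t → e) → t). ν : (e → (t → t)) cannot yield ((t → e) → t) as functor, so δ : ((e → (t → t)) → ((t → e) → t)).

((e → (t → t)) → ((t → e) → t))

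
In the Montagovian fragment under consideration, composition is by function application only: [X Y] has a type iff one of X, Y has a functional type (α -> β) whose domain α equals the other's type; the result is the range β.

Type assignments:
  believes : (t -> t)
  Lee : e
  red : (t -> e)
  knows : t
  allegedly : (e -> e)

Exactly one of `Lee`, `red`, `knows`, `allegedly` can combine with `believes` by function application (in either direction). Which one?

knows

Lee : e — neither side's domain matches the other.
red : (t -> e) — neither side's domain matches the other.
knows — combines: believes : (t -> t) takes knows : t as argument, giving t.
allegedly : (e -> e) — neither side's domain matches the other.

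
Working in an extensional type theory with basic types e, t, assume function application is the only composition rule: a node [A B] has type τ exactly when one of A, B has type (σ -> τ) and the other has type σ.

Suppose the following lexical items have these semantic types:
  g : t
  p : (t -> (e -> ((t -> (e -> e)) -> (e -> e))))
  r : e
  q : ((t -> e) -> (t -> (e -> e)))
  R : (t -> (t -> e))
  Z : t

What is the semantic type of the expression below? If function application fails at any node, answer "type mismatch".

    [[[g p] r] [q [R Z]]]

[g p]: (t -> (e -> ((t -> (e -> e)) -> (e -> e)))) applied to t yields (e -> ((t -> (e -> e)) -> (e -> e))).
[[g p] r]: (e -> ((t -> (e -> e)) -> (e -> e))) applied to e yields ((t -> (e -> e)) -> (e -> e)).
[R Z]: (t -> (t -> e)) applied to t yields (t -> e).
[q [R Z]]: ((t -> e) -> (t -> (e -> e))) applied to (t -> e) yields (t -> (e -> e)).
[[[g p] r] [q [R Z]]]: ((t -> (e -> e)) -> (e -> e)) applied to (t -> (e -> e)) yields (e -> e).

(e -> e)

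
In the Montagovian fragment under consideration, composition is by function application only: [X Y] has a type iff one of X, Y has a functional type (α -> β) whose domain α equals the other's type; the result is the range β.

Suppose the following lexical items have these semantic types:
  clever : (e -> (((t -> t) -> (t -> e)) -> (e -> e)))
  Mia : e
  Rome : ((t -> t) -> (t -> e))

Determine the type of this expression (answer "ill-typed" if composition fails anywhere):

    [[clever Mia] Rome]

(e -> e)

[clever Mia]: (e -> (((t -> t) -> (t -> e)) -> (e -> e))) applied to e yields (((t -> t) -> (t -> e)) -> (e -> e)).
[[clever Mia] Rome]: (((t -> t) -> (t -> e)) -> (e -> e)) applied to ((t -> t) -> (t -> e)) yields (e -> e).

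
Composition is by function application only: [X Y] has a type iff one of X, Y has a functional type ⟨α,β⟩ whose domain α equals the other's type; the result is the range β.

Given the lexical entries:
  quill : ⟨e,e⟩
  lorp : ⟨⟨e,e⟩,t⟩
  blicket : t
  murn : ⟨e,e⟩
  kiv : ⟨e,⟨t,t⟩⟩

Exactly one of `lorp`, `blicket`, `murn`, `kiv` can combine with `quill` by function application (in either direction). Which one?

lorp

lorp — combines: lorp : ⟨⟨e,e⟩,t⟩ takes quill : ⟨e,e⟩ as argument, giving t.
blicket : t — neither side's domain matches the other.
murn : ⟨e,e⟩ — neither side's domain matches the other.
kiv : ⟨e,⟨t,t⟩⟩ — neither side's domain matches the other.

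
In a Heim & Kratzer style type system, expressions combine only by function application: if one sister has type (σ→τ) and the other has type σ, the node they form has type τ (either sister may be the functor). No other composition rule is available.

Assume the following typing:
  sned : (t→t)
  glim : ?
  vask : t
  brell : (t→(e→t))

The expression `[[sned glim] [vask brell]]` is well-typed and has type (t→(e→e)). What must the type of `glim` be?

[[sned glim] [vask brell]] is required to be (t→(e→e)). [vask brell] : (e→t) cannot yield (t→(e→e)) as functor, so [sned glim] : ((e→t)→(t→(e→e))).
[sned glim] is required to be ((e→t)→(t→(e→e))). sned : (t→t) cannot yield ((e→t)→(t→(e→e))) as functor, so glim : ((t→t)→((e→t)→(t→(e→e)))).

((t→t)→((e→t)→(t→(e→e))))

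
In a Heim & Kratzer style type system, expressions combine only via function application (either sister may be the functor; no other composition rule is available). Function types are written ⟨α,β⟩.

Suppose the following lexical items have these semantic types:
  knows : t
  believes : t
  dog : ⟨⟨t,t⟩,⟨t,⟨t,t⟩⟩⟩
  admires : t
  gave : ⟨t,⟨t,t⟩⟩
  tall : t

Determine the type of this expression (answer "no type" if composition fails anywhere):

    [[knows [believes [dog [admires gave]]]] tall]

[admires gave] — gave of type ⟨t,⟨t,t⟩⟩ combines with admires of type t: type ⟨t,t⟩.
[dog [admires gave]] — dog of type ⟨⟨t,t⟩,⟨t,⟨t,t⟩⟩⟩ combines with [admires gave] of type ⟨t,t⟩: type ⟨t,⟨t,t⟩⟩.
[believes [dog [admires gave]]] — [dog [admires gave]] of type ⟨t,⟨t,t⟩⟩ combines with believes of type t: type ⟨t,t⟩.
[knows [believes [dog [admires gave]]]] — [believes [dog [admires gave]]] of type ⟨t,t⟩ combines with knows of type t: type t.
At [[knows [believes [dog [admires gave]]]] tall]: neither t nor t can take the other as argument; the node is ill-typed.

no type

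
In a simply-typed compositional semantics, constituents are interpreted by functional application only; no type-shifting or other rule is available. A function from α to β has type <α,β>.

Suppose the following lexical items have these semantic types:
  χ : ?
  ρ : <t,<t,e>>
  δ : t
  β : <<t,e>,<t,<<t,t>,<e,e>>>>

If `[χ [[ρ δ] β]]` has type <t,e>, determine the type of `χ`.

[χ [[ρ δ] β]] must have type <t,e>. The sister [[ρ δ] β] has type <t,<<t,t>,<e,e>>>; that is not a function onto <t,e>, so χ must be the functor, of type <<t,<<t,t>,<e,e>>>,<t,e>>.

<<t,<<t,t>,<e,e>>>,<t,e>>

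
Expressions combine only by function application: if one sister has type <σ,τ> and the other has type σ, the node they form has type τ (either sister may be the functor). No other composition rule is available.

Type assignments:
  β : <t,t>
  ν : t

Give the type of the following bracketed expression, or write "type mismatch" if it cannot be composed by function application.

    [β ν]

t

[β ν] — β of type <t,t> combines with ν of type t: type t.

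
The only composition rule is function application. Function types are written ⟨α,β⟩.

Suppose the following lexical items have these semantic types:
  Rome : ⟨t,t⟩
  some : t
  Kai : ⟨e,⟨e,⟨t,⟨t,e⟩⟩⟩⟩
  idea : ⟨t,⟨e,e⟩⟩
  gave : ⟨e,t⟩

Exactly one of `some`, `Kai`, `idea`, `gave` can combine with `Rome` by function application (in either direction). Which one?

some — combines: Rome : ⟨t,t⟩ takes some : t as argument, giving t.
Kai : ⟨e,⟨e,⟨t,⟨t,e⟩⟩⟩⟩ — neither side's domain matches the other.
idea : ⟨t,⟨e,e⟩⟩ — neither side's domain matches the other.
gave : ⟨e,t⟩ — neither side's domain matches the other.

some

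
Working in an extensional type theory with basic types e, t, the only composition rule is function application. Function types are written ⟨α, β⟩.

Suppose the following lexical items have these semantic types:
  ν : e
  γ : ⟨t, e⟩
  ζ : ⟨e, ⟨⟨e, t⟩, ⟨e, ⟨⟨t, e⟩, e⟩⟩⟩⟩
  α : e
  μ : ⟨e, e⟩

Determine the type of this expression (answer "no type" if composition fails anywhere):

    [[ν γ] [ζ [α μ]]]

[ν γ]: e with ⟨t, e⟩ — neither is a function whose domain matches the other; composition fails here.

no type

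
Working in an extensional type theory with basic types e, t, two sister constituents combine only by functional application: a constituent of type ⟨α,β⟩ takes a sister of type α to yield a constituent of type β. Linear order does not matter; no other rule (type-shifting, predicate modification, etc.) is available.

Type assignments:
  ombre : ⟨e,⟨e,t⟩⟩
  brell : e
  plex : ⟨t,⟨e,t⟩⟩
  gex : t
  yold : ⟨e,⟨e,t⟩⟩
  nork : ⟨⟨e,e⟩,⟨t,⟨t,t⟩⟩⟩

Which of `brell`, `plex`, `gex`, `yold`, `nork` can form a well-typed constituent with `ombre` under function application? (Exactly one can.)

brell — combines: ombre : ⟨e,⟨e,t⟩⟩ takes brell : e as argument, giving ⟨e,t⟩.
plex : ⟨t,⟨e,t⟩⟩ — does not combine with ombre.
gex : t — does not combine with ombre.
yold : ⟨e,⟨e,t⟩⟩ — does not combine with ombre.
nork : ⟨⟨e,e⟩,⟨t,⟨t,t⟩⟩⟩ — does not combine with ombre.

brell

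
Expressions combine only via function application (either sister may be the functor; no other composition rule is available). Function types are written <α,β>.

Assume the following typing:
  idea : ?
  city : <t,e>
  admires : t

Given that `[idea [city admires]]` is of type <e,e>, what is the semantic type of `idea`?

<e,<e,e>>

[idea [city admires]] is required to be <e,e>. [city admires] : e cannot yield <e,e> as functor, so idea : <e,<e,e>>.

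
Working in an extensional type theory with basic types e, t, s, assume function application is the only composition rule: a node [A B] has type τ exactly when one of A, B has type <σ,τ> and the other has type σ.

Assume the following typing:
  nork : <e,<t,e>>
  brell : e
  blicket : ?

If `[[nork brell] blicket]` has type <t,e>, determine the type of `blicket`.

[[nork brell] blicket] is required to be <t,e>. [nork brell] : <t,e> cannot yield <t,e> as functor, so blicket : <<t,e>,<t,e>>.

<<t,e>,<t,e>>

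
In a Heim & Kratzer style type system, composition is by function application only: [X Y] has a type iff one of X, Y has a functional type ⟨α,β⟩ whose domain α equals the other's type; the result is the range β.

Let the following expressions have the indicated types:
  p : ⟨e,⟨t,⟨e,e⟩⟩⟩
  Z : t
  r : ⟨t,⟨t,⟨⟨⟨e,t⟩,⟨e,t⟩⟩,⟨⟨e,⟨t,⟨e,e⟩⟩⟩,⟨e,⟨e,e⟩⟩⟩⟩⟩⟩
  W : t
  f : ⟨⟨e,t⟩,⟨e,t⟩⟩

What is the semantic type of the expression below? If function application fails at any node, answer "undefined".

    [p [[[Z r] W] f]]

⟨e,⟨e,e⟩⟩

[Z r]: r is ⟨t,⟨t,⟨⟨⟨e,t⟩,⟨e,t⟩⟩,⟨⟨e,⟨t,⟨e,e⟩⟩⟩,⟨e,⟨e,e⟩⟩⟩⟩⟩⟩, Z is t; result ⟨t,⟨⟨⟨e,t⟩,⟨e,t⟩⟩,⟨⟨e,⟨t,⟨e,e⟩⟩⟩,⟨e,⟨e,e⟩⟩⟩⟩⟩.
[[Z r] W]: [Z r] is ⟨t,⟨⟨⟨e,t⟩,⟨e,t⟩⟩,⟨⟨e,⟨t,⟨e,e⟩⟩⟩,⟨e,⟨e,e⟩⟩⟩⟩⟩, W is t; result ⟨⟨⟨e,t⟩,⟨e,t⟩⟩,⟨⟨e,⟨t,⟨e,e⟩⟩⟩,⟨e,⟨e,e⟩⟩⟩⟩.
[[[Z r] W] f]: [[Z r] W] is ⟨⟨⟨e,t⟩,⟨e,t⟩⟩,⟨⟨e,⟨t,⟨e,e⟩⟩⟩,⟨e,⟨e,e⟩⟩⟩⟩, f is ⟨⟨e,t⟩,⟨e,t⟩⟩; result ⟨⟨e,⟨t,⟨e,e⟩⟩⟩,⟨e,⟨e,e⟩⟩⟩.
[p [[[Z r] W] f]]: [[[Z r] W] f] is ⟨⟨e,⟨t,⟨e,e⟩⟩⟩,⟨e,⟨e,e⟩⟩⟩, p is ⟨e,⟨t,⟨e,e⟩⟩⟩; result ⟨e,⟨e,e⟩⟩.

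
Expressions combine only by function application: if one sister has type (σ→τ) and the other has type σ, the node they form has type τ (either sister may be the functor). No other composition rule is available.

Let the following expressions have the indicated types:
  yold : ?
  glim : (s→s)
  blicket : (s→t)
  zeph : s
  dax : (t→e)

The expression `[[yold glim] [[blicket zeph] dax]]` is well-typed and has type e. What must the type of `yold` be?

For [[yold glim] [[blicket zeph] dax]] to have type e with [[blicket zeph] dax] of type e, [yold glim] must be the function: [yold glim] : (e→e).
For [yold glim] to have type (e→e) with glim of type (s→s), yold must be the function: yold : ((s→s)→(e→e)).

((s→s)→(e→e))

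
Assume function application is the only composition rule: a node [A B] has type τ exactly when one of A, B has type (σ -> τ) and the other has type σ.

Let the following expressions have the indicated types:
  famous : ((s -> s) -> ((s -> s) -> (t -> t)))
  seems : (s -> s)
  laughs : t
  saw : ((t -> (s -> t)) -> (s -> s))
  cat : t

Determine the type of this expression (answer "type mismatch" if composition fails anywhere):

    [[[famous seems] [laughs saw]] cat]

[famous seems]: famous is ((s -> s) -> ((s -> s) -> (t -> t))), seems is (s -> s); result ((s -> s) -> (t -> t)).
At [laughs saw]: neither t nor ((t -> (s -> t)) -> (s -> s)) can take the other as argument; the node is ill-typed.

type mismatch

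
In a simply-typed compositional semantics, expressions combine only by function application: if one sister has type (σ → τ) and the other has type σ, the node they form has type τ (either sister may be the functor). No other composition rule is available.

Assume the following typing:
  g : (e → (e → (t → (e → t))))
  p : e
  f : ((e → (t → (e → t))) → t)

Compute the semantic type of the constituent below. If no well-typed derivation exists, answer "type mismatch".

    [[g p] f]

[g p] — g of type (e → (e → (t → (e → t)))) combines with p of type e: type (e → (t → (e → t))).
[[g p] f] — f of type ((e → (t → (e → t))) → t) combines with [g p] of type (e → (t → (e → t))): type t.

t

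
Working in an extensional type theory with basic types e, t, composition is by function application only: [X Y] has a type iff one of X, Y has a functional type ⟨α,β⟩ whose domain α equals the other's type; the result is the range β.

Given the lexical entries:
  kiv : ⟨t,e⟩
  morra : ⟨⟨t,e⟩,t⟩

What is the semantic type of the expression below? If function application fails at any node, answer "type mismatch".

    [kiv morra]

t

[kiv morra]: morra is ⟨⟨t,e⟩,t⟩, kiv is ⟨t,e⟩; result t.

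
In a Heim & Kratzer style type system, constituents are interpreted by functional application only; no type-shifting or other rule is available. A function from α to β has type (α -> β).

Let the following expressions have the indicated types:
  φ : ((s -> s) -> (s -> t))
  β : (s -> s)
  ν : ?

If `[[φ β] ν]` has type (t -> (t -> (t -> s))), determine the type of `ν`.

((s -> t) -> (t -> (t -> (t -> s))))

[[φ β] ν] must have type (t -> (t -> (t -> s))). The sister [φ β] has type (s -> t); that is not a function onto (t -> (t -> (t -> s))), so ν must be the functor, of type ((s -> t) -> (t -> (t -> (t -> s)))).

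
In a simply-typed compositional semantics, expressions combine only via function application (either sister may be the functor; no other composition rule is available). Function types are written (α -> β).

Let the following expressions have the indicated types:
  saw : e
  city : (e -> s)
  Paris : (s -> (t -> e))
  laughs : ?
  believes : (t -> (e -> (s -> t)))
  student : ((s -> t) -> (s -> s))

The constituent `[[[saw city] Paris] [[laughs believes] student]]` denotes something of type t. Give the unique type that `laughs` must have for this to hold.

For [[[saw city] Paris] [[laughs believes] student]] to have type t with [[saw city] Paris] of type (t -> e), [[laughs believes] student] must be the function: [[laughs believes] student] : ((t -> e) -> t).
For [[laughs believes] student] to have type ((t -> e) -> t) with student of type ((s -> t) -> (s -> s)), [laughs believes] must be the function: [laughs believes] : (((s -> t) -> (s -> s)) -> ((t -> e) -> t)).
For [laughs believes] to have type (((s -> t) -> (s -> s)) -> ((t -> e) -> t)) with believes of type (t -> (e -> (s -> t))), laughs must be the function: laughs : ((t -> (e -> (s -> t))) -> (((s -> t) -> (s -> s)) -> ((t -> e) -> t))).

((t -> (e -> (s -> t))) -> (((s -> t) -> (s -> s)) -> ((t -> e) -> t)))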